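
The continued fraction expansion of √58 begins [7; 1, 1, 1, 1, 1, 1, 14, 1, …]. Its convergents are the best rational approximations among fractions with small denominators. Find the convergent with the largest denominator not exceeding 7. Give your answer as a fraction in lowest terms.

38/5

List convergents until the denominator exceeds the bound:
a_0 = 7: 7/1  (≤ bound)
a_1 = 1: 8/1  (≤ bound)
a_2 = 1: 15/2  (≤ bound)
a_3 = 1: 23/3  (≤ bound)
a_4 = 1: 38/5  (≤ bound)
a_5 = 1: 61/8  (> 7, stop)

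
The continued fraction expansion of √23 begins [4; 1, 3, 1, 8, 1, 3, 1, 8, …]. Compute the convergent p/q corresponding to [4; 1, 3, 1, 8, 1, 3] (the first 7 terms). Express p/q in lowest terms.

Build up convergents one term at a time:
a_0 = 4: 4/1
a_1 = 1: 5/1
a_2 = 3: 19/4
a_3 = 1: 24/5
a_4 = 8: 211/44
a_5 = 1: 235/49
a_6 = 3: 916/191

916/191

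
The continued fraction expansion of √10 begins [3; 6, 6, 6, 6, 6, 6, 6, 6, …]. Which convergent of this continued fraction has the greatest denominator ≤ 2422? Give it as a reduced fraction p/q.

a_0 = 3: 3/1  (≤ bound)
a_1 = 6: 19/6  (≤ bound)
a_2 = 6: 117/37  (≤ bound)
a_3 = 6: 721/228  (≤ bound)
a_4 = 6: 4443/1405  (≤ bound)
a_5 = 6: 27379/8658  (> 2422, stop)

4443/1405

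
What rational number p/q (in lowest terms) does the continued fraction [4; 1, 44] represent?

224/45

a_0 = 4: 4/1
a_1 = 1: 5/1
a_2 = 44: 224/45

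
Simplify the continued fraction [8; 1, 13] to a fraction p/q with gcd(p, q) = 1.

a_0 = 8: 8/1
a_1 = 1: 9/1
a_2 = 13: 125/14

125/14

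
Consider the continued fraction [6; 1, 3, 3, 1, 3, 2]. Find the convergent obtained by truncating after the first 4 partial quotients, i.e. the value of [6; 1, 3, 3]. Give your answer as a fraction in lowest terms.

88/13

Start with 3.
3 + 1/(3/1) = 3 + 1/3 = 10/3
1 + 1/(10/3) = 1 + 3/10 = 13/10
6 + 1/(13/10) = 6 + 10/13 = 88/13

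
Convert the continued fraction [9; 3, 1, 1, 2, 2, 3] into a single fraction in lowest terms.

Start with 3.
2 + 1/(3/1) = 2 + 1/3 = 7/3
2 + 1/(7/3) = 2 + 3/7 = 17/7
1 + 1/(17/7) = 1 + 7/17 = 24/17
1 + 1/(24/17) = 1 + 17/24 = 41/24
3 + 1/(41/24) = 3 + 24/41 = 147/41
9 + 1/(147/41) = 9 + 41/147 = 1364/147

1364/147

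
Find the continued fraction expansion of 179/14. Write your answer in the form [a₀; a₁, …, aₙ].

[12; 1, 3, 1, 2]

Run the Euclidean algorithm, recording each quotient:
⌊179/14⌋ = 12, remainder 11
⌊14/11⌋ = 1, remainder 3
⌊11/3⌋ = 3, remainder 2
⌊3/2⌋ = 1, remainder 1
⌊2/1⌋ = 2, remainder 0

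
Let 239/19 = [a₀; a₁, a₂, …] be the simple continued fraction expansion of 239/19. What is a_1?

1

239 = 12·19 + 11, so a_0 = 12
19 = 1·11 + 8, so a_1 = 1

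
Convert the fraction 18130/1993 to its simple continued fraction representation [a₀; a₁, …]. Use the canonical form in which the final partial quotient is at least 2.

18130 ÷ 1993 → quotient 9, remainder 193
1993 ÷ 193 → quotient 10, remainder 63
193 ÷ 63 → quotient 3, remainder 4
63 ÷ 4 → quotient 15, remainder 3
4 ÷ 3 → quotient 1, remainder 1
3 ÷ 1 → quotient 3, remainder 0

[9; 10, 3, 15, 1, 3]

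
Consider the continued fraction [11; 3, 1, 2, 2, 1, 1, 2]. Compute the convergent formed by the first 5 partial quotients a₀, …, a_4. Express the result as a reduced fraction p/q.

Work from the innermost term outward:
Start with 2.
2 + 1/(2/1) = 2 + 1/2 = 5/2
1 + 1/(5/2) = 1 + 2/5 = 7/5
3 + 1/(7/5) = 3 + 5/7 = 26/7
11 + 1/(26/7) = 11 + 7/26 = 293/26

293/26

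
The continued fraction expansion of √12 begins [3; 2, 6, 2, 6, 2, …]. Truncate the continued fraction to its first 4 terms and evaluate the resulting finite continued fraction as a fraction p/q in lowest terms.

a_0 = 3: 3/1
a_1 = 2: 7/2
a_2 = 6: 45/13
a_3 = 2: 97/28

97/28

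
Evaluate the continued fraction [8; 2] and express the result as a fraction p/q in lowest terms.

17/2

a_0 = 8: 8/1
a_1 = 2: 17/2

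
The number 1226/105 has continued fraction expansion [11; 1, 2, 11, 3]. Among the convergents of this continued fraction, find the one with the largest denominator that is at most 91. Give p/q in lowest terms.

a_0 = 11: 11/1  (≤ bound)
a_1 = 1: 12/1  (≤ bound)
a_2 = 2: 35/3  (≤ bound)
a_3 = 11: 397/34  (≤ bound)
a_4 = 3: 1226/105  (> 91, stop)

397/34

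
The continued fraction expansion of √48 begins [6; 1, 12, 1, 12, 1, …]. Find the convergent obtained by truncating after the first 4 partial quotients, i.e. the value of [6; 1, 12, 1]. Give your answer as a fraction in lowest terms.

97/14

Compute successive convergents:
a_0 = 6: 6/1
a_1 = 1: 7/1
a_2 = 12: 90/13
a_3 = 1: 97/14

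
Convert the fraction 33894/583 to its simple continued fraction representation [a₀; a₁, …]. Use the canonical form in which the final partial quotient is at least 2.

[58; 7, 3, 2, 11]

33894 ÷ 583 → quotient 58, remainder 80
583 ÷ 80 → quotient 7, remainder 23
80 ÷ 23 → quotient 3, remainder 11
23 ÷ 11 → quotient 2, remainder 1
11 ÷ 1 → quotient 11, remainder 0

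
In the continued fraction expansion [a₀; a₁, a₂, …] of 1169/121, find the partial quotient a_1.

Apply division with remainder until the remainder is 0:
1169 ÷ 121 → quotient 9, remainder 80
121 ÷ 80 → quotient 1, remainder 41

1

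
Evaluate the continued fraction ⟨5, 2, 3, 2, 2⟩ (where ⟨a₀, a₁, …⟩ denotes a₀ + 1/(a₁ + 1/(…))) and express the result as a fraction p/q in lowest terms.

212/39

Start with 2.
2 + 1/(2/1) = 2 + 1/2 = 5/2
3 + 1/(5/2) = 3 + 2/5 = 17/5
2 + 1/(17/5) = 2 + 5/17 = 39/17
5 + 1/(39/17) = 5 + 17/39 = 212/39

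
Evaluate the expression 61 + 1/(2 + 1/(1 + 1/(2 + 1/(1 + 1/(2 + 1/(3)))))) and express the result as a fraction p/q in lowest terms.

Start with 3.
2 + 1/(3/1) = 2 + 1/3 = 7/3
1 + 1/(7/3) = 1 + 3/7 = 10/7
2 + 1/(10/7) = 2 + 7/10 = 27/10
1 + 1/(27/10) = 1 + 10/27 = 37/27
2 + 1/(37/27) = 2 + 27/37 = 101/37
61 + 1/(101/37) = 61 + 37/101 = 6198/101

6198/101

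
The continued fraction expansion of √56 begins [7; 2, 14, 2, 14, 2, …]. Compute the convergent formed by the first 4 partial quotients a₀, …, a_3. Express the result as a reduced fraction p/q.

449/60

Compute successive convergents:
a_0 = 7: 7/1
a_1 = 2: 15/2
a_2 = 14: 217/29
a_3 = 2: 449/60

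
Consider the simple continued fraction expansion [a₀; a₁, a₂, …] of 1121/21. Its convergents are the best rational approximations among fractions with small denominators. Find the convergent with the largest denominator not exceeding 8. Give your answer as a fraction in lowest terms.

a_0 = 53: 53/1  (≤ bound)
a_1 = 2: 107/2  (≤ bound)
a_2 = 1: 160/3  (≤ bound)
a_3 = 1: 267/5  (≤ bound)
a_4 = 1: 427/8  (≤ bound)
a_5 = 2: 1121/21  (> 8, stop)

427/8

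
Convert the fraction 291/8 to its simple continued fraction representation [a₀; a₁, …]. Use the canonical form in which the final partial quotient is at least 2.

⌊291/8⌋ = 36, remainder 3
⌊8/3⌋ = 2, remainder 2
⌊3/2⌋ = 1, remainder 1
⌊2/1⌋ = 2, remainder 0

[36; 2, 1, 2]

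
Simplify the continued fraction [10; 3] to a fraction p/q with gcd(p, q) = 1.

31/3

a_0 = 10: 10/1
a_1 = 3: 31/3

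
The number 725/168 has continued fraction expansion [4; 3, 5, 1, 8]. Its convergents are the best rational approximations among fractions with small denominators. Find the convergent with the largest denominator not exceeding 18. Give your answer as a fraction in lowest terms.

69/16

List convergents until the denominator exceeds the bound:
a_0 = 4: 4/1  (≤ bound)
a_1 = 3: 13/3  (≤ bound)
a_2 = 5: 69/16  (≤ bound)
a_3 = 1: 82/19  (> 18, stop)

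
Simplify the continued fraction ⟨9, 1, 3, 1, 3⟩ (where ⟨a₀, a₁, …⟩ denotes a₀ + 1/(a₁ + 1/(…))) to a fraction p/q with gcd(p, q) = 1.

Start with 3.
1 + 1/(3/1) = 1 + 1/3 = 4/3
3 + 1/(4/3) = 3 + 3/4 = 15/4
1 + 1/(15/4) = 1 + 4/15 = 19/15
9 + 1/(19/15) = 9 + 15/19 = 186/19

186/19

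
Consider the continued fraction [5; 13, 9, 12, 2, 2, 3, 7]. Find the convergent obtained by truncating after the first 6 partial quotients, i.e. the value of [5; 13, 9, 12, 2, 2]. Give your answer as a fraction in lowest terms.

37468/7381

a_0 = 5: 5/1
a_1 = 13: 66/13
a_2 = 9: 599/118
a_3 = 12: 7254/1429
a_4 = 2: 15107/2976
a_5 = 2: 37468/7381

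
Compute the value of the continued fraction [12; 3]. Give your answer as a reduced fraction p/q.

Start with 3.
12 + 1/(3/1) = 12 + 1/3 = 37/3

37/3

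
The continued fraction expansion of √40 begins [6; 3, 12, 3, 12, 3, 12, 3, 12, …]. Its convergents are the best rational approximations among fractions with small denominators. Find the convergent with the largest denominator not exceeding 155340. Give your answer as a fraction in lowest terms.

List convergents until the denominator exceeds the bound:
a_0 = 6: 6/1  (≤ bound)
a_1 = 3: 19/3  (≤ bound)
a_2 = 12: 234/37  (≤ bound)
a_3 = 3: 721/114  (≤ bound)
a_4 = 12: 8886/1405  (≤ bound)
a_5 = 3: 27379/4329  (≤ bound)
a_6 = 12: 337434/53353  (≤ bound)
a_7 = 3: 1039681/164388  (> 155340, stop)

337434/53353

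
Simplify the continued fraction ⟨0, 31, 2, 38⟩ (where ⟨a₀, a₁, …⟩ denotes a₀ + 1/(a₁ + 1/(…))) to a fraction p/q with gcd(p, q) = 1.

Collapse the nested fraction from the inside out:
Start with 38.
2 + 1/(38/1) = 2 + 1/38 = 77/38
31 + 1/(77/38) = 31 + 38/77 = 2425/77
0 + 1/(2425/77) = 0 + 77/2425 = 77/2425

77/2425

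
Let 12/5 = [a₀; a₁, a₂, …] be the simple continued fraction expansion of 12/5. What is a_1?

Apply division with remainder until the remainder is 0:
12 ÷ 5 → quotient 2, remainder 2
5 ÷ 2 → quotient 2, remainder 1

2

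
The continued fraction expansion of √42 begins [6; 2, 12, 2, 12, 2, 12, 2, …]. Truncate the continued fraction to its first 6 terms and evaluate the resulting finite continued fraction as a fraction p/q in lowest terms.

Start with 2.
12 + 1/(2/1) = 12 + 1/2 = 25/2
2 + 1/(25/2) = 2 + 2/25 = 52/25
12 + 1/(52/25) = 12 + 25/52 = 649/52
2 + 1/(649/52) = 2 + 52/649 = 1350/649
6 + 1/(1350/649) = 6 + 649/1350 = 8749/1350

8749/1350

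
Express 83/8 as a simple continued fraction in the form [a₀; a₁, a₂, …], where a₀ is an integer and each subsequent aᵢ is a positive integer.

Run the Euclidean algorithm, recording each quotient:
83 = 10·8 + 3, so a_0 = 10
8 = 2·3 + 2, so a_1 = 2
3 = 1·2 + 1, so a_2 = 1
2 = 2·1 + 0, so a_3 = 2

[10; 2, 1, 2]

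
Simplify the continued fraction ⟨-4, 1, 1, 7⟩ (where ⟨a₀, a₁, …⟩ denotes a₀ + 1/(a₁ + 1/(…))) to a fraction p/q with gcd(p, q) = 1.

-52/15

Start with 7.
1 + 1/(7/1) = 1 + 1/7 = 8/7
1 + 1/(8/7) = 1 + 7/8 = 15/8
-4 + 1/(15/8) = -4 + 8/15 = -52/15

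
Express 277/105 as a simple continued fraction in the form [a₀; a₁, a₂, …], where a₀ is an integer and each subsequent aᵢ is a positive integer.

277 = 2·105 + 67, so a_0 = 2
105 = 1·67 + 38, so a_1 = 1
67 = 1·38 + 29, so a_2 = 1
38 = 1·29 + 9, so a_3 = 1
29 = 3·9 + 2, so a_4 = 3
9 = 4·2 + 1, so a_5 = 4
2 = 2·1 + 0, so a_6 = 2

[2; 1, 1, 1, 3, 4, 2]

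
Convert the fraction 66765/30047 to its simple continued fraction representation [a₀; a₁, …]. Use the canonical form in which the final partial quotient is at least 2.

[2; 4, 1, 1, 60, 6, 1, 7]

Run the Euclidean algorithm, recording each quotient:
66765 = 2·30047 + 6671, so a_0 = 2
30047 = 4·6671 + 3363, so a_1 = 4
6671 = 1·3363 + 3308, so a_2 = 1
3363 = 1·3308 + 55, so a_3 = 1
3308 = 60·55 + 8, so a_4 = 60
55 = 6·8 + 7, so a_5 = 6
8 = 1·7 + 1, so a_6 = 1
7 = 7·1 + 0, so a_7 = 7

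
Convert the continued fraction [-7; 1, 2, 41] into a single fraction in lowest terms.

-785/124

Start with 41.
2 + 1/(41/1) = 2 + 1/41 = 83/41
1 + 1/(83/41) = 1 + 41/83 = 124/83
-7 + 1/(124/83) = -7 + 83/124 = -785/124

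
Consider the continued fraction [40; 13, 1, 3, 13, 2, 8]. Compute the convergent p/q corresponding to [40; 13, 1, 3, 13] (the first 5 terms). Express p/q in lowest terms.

a_0 = 40: 40/1
a_1 = 13: 521/13
a_2 = 1: 561/14
a_3 = 3: 2204/55
a_4 = 13: 29213/729

29213/729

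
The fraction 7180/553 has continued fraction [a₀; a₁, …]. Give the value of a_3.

Repeatedly divide and take the remainder:
7180 ÷ 553 → quotient 12, remainder 544
553 ÷ 544 → quotient 1, remainder 9
544 ÷ 9 → quotient 60, remainder 4
9 ÷ 4 → quotient 2, remainder 1

2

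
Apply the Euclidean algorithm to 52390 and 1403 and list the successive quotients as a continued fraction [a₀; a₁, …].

Run the Euclidean algorithm, recording each quotient:
52390 = 37·1403 + 479, so a_0 = 37
1403 = 2·479 + 445, so a_1 = 2
479 = 1·445 + 34, so a_2 = 1
445 = 13·34 + 3, so a_3 = 13
34 = 11·3 + 1, so a_4 = 11
3 = 3·1 + 0, so a_5 = 3

[37; 2, 1, 13, 11, 3]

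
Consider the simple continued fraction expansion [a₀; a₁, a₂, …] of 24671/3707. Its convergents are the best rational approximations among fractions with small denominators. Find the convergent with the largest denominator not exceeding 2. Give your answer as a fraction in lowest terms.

13/2

a_0 = 6: 6/1  (≤ bound)
a_1 = 1: 7/1  (≤ bound)
a_2 = 1: 13/2  (≤ bound)
a_3 = 1: 20/3  (> 2, stop)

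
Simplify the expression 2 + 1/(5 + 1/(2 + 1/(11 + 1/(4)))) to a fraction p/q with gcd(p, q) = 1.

1124/515

Use the convergent recurrence hₖ = aₖ·hₖ₋₁ + hₖ₋₂ (and likewise for the denominators kₖ):
a_0 = 2: 2/1
a_1 = 5: 11/5
a_2 = 2: 24/11
a_3 = 11: 275/126
a_4 = 4: 1124/515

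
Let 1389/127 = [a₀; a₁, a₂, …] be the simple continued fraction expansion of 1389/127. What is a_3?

⌊1389/127⌋ = 10, remainder 119
⌊127/119⌋ = 1, remainder 8
⌊119/8⌋ = 14, remainder 7
⌊8/7⌋ = 1, remainder 1

1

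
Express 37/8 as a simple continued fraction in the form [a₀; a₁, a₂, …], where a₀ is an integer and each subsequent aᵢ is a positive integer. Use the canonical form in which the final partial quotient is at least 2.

[4; 1, 1, 1, 2]

37 = 4·8 + 5, so a_0 = 4
8 = 1·5 + 3, so a_1 = 1
5 = 1·3 + 2, so a_2 = 1
3 = 1·2 + 1, so a_3 = 1
2 = 2·1 + 0, so a_4 = 2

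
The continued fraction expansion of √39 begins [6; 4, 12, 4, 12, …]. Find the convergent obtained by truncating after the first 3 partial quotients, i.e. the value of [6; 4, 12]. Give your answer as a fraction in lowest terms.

306/49

Start with 12.
4 + 1/(12/1) = 4 + 1/12 = 49/12
6 + 1/(49/12) = 6 + 12/49 = 306/49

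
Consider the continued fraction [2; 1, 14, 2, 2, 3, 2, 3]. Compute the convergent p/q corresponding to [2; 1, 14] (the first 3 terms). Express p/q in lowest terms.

a_0 = 2: 2/1
a_1 = 1: 3/1
a_2 = 14: 44/15

44/15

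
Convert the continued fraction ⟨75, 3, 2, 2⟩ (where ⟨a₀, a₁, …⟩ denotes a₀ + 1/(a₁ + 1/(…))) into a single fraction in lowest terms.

Use the convergent recurrence hₖ = aₖ·hₖ₋₁ + hₖ₋₂ (and likewise for the denominators kₖ):
a_0 = 75: 75/1
a_1 = 3: 226/3
a_2 = 2: 527/7
a_3 = 2: 1280/17

1280/17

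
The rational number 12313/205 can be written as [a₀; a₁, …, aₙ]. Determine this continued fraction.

[60; 15, 1, 3, 3]

12313 ÷ 205 → quotient 60, remainder 13
205 ÷ 13 → quotient 15, remainder 10
13 ÷ 10 → quotient 1, remainder 3
10 ÷ 3 → quotient 3, remainder 1
3 ÷ 1 → quotient 3, remainder 0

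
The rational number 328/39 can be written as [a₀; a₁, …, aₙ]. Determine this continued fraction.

[8; 2, 2, 3, 2]

328 ÷ 39 → quotient 8, remainder 16
39 ÷ 16 → quotient 2, remainder 7
16 ÷ 7 → quotient 2, remainder 2
7 ÷ 2 → quotient 3, remainder 1
2 ÷ 1 → quotient 2, remainder 0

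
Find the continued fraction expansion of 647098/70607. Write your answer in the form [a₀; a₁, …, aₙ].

[9; 6, 14, 1, 1, 2, 26, 6]

Repeatedly divide and take the remainder:
647098 ÷ 70607 → quotient 9, remainder 11635
70607 ÷ 11635 → quotient 6, remainder 797
11635 ÷ 797 → quotient 14, remainder 477
797 ÷ 477 → quotient 1, remainder 320
477 ÷ 320 → quotient 1, remainder 157
320 ÷ 157 → quotient 2, remainder 6
157 ÷ 6 → quotient 26, remainder 1
6 ÷ 1 → quotient 6, remainder 0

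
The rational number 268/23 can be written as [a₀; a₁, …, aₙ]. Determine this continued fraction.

268 = 11·23 + 15, so a_0 = 11
23 = 1·15 + 8, so a_1 = 1
15 = 1·8 + 7, so a_2 = 1
8 = 1·7 + 1, so a_3 = 1
7 = 7·1 + 0, so a_4 = 7

[11; 1, 1, 1, 7]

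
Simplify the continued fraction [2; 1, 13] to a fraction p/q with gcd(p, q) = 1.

41/14

Starting at the tail and folding back:
Start with 13.
1 + 1/(13/1) = 1 + 1/13 = 14/13
2 + 1/(14/13) = 2 + 13/14 = 41/14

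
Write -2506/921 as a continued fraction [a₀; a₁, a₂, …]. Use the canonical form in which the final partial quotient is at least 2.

[-3; 3, 1, 1, 2, 2, 21]

⌊-2506/921⌋ = -3, remainder 257
⌊921/257⌋ = 3, remainder 150
⌊257/150⌋ = 1, remainder 107
⌊150/107⌋ = 1, remainder 43
⌊107/43⌋ = 2, remainder 21
⌊43/21⌋ = 2, remainder 1
⌊21/1⌋ = 21, remainder 0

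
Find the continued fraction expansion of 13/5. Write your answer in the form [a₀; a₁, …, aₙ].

[2; 1, 1, 2]

⌊13/5⌋ = 2, remainder 3
⌊5/3⌋ = 1, remainder 2
⌊3/2⌋ = 1, remainder 1
⌊2/1⌋ = 2, remainder 0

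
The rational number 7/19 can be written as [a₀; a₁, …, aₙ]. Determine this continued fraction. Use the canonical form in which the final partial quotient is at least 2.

[0; 2, 1, 2, 2]

7 = 0·19 + 7, so a_0 = 0
19 = 2·7 + 5, so a_1 = 2
7 = 1·5 + 2, so a_2 = 1
5 = 2·2 + 1, so a_3 = 2
2 = 2·1 + 0, so a_4 = 2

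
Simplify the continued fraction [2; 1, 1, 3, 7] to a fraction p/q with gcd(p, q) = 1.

131/51

a_0 = 2: 2/1
a_1 = 1: 3/1
a_2 = 1: 5/2
a_3 = 3: 18/7
a_4 = 7: 131/51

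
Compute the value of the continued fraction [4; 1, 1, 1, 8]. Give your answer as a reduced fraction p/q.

121/26

Start with 8.
1 + 1/(8/1) = 1 + 1/8 = 9/8
1 + 1/(9/8) = 1 + 8/9 = 17/9
1 + 1/(17/9) = 1 + 9/17 = 26/17
4 + 1/(26/17) = 4 + 17/26 = 121/26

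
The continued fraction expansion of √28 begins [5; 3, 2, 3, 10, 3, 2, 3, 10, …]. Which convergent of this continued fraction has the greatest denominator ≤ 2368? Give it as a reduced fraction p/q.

9403/1777

a_0 = 5: 5/1  (≤ bound)
a_1 = 3: 16/3  (≤ bound)
a_2 = 2: 37/7  (≤ bound)
a_3 = 3: 127/24  (≤ bound)
a_4 = 10: 1307/247  (≤ bound)
a_5 = 3: 4048/765  (≤ bound)
a_6 = 2: 9403/1777  (≤ bound)
a_7 = 3: 32257/6096  (> 2368, stop)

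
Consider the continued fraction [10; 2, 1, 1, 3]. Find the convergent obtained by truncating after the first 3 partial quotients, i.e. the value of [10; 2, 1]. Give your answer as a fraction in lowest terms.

31/3

Start with 1.
2 + 1/(1/1) = 2 + 1/1 = 3/1
10 + 1/(3/1) = 10 + 1/3 = 31/3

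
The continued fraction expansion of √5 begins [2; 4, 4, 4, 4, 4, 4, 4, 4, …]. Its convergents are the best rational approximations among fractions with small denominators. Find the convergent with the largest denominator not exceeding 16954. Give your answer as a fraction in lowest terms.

List convergents until the denominator exceeds the bound:
a_0 = 2: 2/1  (≤ bound)
a_1 = 4: 9/4  (≤ bound)
a_2 = 4: 38/17  (≤ bound)
a_3 = 4: 161/72  (≤ bound)
a_4 = 4: 682/305  (≤ bound)
a_5 = 4: 2889/1292  (≤ bound)
a_6 = 4: 12238/5473  (≤ bound)
a_7 = 4: 51841/23184  (> 16954, stop)

12238/5473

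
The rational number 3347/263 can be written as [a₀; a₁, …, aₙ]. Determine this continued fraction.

Apply division with remainder until the remainder is 0:
3347 ÷ 263 → quotient 12, remainder 191
263 ÷ 191 → quotient 1, remainder 72
191 ÷ 72 → quotient 2, remainder 47
72 ÷ 47 → quotient 1, remainder 25
47 ÷ 25 → quotient 1, remainder 22
25 ÷ 22 → quotient 1, remainder 3
22 ÷ 3 → quotient 7, remainder 1
3 ÷ 1 → quotient 3, remainder 0

[12; 1, 2, 1, 1, 1, 7, 3]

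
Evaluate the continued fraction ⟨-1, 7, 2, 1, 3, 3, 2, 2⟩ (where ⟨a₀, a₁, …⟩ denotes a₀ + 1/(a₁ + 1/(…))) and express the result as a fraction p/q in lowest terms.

-1285/1487

Collapse the nested fraction from the inside out:
Start with 2.
2 + 1/(2/1) = 2 + 1/2 = 5/2
3 + 1/(5/2) = 3 + 2/5 = 17/5
3 + 1/(17/5) = 3 + 5/17 = 56/17
1 + 1/(56/17) = 1 + 17/56 = 73/56
2 + 1/(73/56) = 2 + 56/73 = 202/73
7 + 1/(202/73) = 7 + 73/202 = 1487/202
-1 + 1/(1487/202) = -1 + 202/1487 = -1285/1487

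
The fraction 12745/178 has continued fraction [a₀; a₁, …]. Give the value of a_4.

12745 ÷ 178 → quotient 71, remainder 107
178 ÷ 107 → quotient 1, remainder 71
107 ÷ 71 → quotient 1, remainder 36
71 ÷ 36 → quotient 1, remainder 35
36 ÷ 35 → quotient 1, remainder 1

1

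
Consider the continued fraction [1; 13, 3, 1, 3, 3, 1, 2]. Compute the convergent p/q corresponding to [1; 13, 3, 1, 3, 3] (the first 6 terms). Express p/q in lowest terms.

699/650

Start with 3.
3 + 1/(3/1) = 3 + 1/3 = 10/3
1 + 1/(10/3) = 1 + 3/10 = 13/10
3 + 1/(13/10) = 3 + 10/13 = 49/13
13 + 1/(49/13) = 13 + 13/49 = 650/49
1 + 1/(650/49) = 1 + 49/650 = 699/650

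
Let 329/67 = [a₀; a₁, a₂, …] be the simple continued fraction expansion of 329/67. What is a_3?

6

Repeatedly divide and take the remainder:
329 ÷ 67 → quotient 4, remainder 61
67 ÷ 61 → quotient 1, remainder 6
61 ÷ 6 → quotient 10, remainder 1
6 ÷ 1 → quotient 6, remainder 0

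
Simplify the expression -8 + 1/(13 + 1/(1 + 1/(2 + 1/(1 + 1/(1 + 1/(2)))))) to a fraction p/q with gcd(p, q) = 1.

-1958/247

a_0 = -8: -8/1
a_1 = 13: -103/13
a_2 = 1: -111/14
a_3 = 2: -325/41
a_4 = 1: -436/55
a_5 = 1: -761/96
a_6 = 2: -1958/247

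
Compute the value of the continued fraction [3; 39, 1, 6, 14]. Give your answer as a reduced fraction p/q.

11937/3946

Build up convergents one term at a time:
a_0 = 3: 3/1
a_1 = 39: 118/39
a_2 = 1: 121/40
a_3 = 6: 844/279
a_4 = 14: 11937/3946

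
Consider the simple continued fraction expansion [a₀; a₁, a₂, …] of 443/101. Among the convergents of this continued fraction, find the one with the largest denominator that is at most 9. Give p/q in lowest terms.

22/5

a_0 = 4: 4/1  (≤ bound)
a_1 = 2: 9/2  (≤ bound)
a_2 = 1: 13/3  (≤ bound)
a_3 = 1: 22/5  (≤ bound)
a_4 = 2: 57/13  (> 9, stop)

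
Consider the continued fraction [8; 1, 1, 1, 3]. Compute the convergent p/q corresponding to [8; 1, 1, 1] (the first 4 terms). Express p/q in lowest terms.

Start with 1.
1 + 1/(1/1) = 1 + 1/1 = 2/1
1 + 1/(2/1) = 1 + 1/2 = 3/2
8 + 1/(3/2) = 8 + 2/3 = 26/3

26/3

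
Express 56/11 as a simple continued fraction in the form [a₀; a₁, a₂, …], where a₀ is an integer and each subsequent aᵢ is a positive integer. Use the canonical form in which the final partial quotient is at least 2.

[5; 11]

⌊56/11⌋ = 5, remainder 1
⌊11/1⌋ = 11, remainder 0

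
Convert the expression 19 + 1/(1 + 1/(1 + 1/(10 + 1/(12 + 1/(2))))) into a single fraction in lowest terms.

Start with 2.
12 + 1/(2/1) = 12 + 1/2 = 25/2
10 + 1/(25/2) = 10 + 2/25 = 252/25
1 + 1/(252/25) = 1 + 25/252 = 277/252
1 + 1/(277/252) = 1 + 252/277 = 529/277
19 + 1/(529/277) = 19 + 277/529 = 10328/529

10328/529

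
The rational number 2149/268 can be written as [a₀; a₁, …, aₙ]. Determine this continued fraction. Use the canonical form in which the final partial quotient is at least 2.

Run the Euclidean algorithm, recording each quotient:
⌊2149/268⌋ = 8, remainder 5
⌊268/5⌋ = 53, remainder 3
⌊5/3⌋ = 1, remainder 2
⌊3/2⌋ = 1, remainder 1
⌊2/1⌋ = 2, remainder 0

[8; 53, 1, 1, 2]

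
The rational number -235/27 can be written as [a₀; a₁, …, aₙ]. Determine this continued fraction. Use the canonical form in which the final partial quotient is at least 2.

⌊-235/27⌋ = -9, remainder 8
⌊27/8⌋ = 3, remainder 3
⌊8/3⌋ = 2, remainder 2
⌊3/2⌋ = 1, remainder 1
⌊2/1⌋ = 2, remainder 0

[-9; 3, 2, 1, 2]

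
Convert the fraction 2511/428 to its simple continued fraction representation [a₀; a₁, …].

⌊2511/428⌋ = 5, remainder 371
⌊428/371⌋ = 1, remainder 57
⌊371/57⌋ = 6, remainder 29
⌊57/29⌋ = 1, remainder 28
⌊29/28⌋ = 1, remainder 1
⌊28/1⌋ = 28, remainder 0

[5; 1, 6, 1, 1, 28]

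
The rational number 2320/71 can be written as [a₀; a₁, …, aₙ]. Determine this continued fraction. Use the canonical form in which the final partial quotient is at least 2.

2320 = 32·71 + 48, so a_0 = 32
71 = 1·48 + 23, so a_1 = 1
48 = 2·23 + 2, so a_2 = 2
23 = 11·2 + 1, so a_3 = 11
2 = 2·1 + 0, so a_4 = 2

[32; 1, 2, 11, 2]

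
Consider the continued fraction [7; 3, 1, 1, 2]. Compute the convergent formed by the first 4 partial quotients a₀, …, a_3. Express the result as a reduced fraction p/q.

Use the convergent recurrence hₖ = aₖ·hₖ₋₁ + hₖ₋₂ (and likewise for the denominators kₖ):
a_0 = 7: 7/1
a_1 = 3: 22/3
a_2 = 1: 29/4
a_3 = 1: 51/7

51/7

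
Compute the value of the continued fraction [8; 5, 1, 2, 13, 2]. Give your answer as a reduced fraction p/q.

3851/471

Start with 2.
13 + 1/(2/1) = 13 + 1/2 = 27/2
2 + 1/(27/2) = 2 + 2/27 = 56/27
1 + 1/(56/27) = 1 + 27/56 = 83/56
5 + 1/(83/56) = 5 + 56/83 = 471/83
8 + 1/(471/83) = 8 + 83/471 = 3851/471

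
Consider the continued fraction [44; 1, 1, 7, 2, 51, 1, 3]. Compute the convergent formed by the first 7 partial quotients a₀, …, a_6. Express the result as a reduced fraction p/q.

74768/1679

Work from the innermost term outward:
Start with 1.
51 + 1/(1/1) = 51 + 1/1 = 52/1
2 + 1/(52/1) = 2 + 1/52 = 105/52
7 + 1/(105/52) = 7 + 52/105 = 787/105
1 + 1/(787/105) = 1 + 105/787 = 892/787
1 + 1/(892/787) = 1 + 787/892 = 1679/892
44 + 1/(1679/892) = 44 + 892/1679 = 74768/1679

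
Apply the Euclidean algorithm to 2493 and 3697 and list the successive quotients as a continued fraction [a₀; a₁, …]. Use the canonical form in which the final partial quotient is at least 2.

[0; 1, 2, 14, 6, 14]

Run the Euclidean algorithm, recording each quotient:
⌊2493/3697⌋ = 0, remainder 2493
⌊3697/2493⌋ = 1, remainder 1204
⌊2493/1204⌋ = 2, remainder 85
⌊1204/85⌋ = 14, remainder 14
⌊85/14⌋ = 6, remainder 1
⌊14/1⌋ = 14, remainder 0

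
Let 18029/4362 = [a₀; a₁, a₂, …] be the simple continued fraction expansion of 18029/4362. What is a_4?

18029 ÷ 4362 → quotient 4, remainder 581
4362 ÷ 581 → quotient 7, remainder 295
581 ÷ 295 → quotient 1, remainder 286
295 ÷ 286 → quotient 1, remainder 9
286 ÷ 9 → quotient 31, remainder 7

31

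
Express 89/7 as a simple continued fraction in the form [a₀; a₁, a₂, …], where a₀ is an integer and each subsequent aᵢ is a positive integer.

[12; 1, 2, 2]

Apply division with remainder until the remainder is 0:
89 = 12·7 + 5, so a_0 = 12
7 = 1·5 + 2, so a_1 = 1
5 = 2·2 + 1, so a_2 = 2
2 = 2·1 + 0, so a_3 = 2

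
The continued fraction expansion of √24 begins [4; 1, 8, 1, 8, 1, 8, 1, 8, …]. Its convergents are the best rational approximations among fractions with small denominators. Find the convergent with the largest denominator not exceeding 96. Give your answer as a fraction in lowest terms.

List convergents until the denominator exceeds the bound:
a_0 = 4: 4/1  (≤ bound)
a_1 = 1: 5/1  (≤ bound)
a_2 = 8: 44/9  (≤ bound)
a_3 = 1: 49/10  (≤ bound)
a_4 = 8: 436/89  (≤ bound)
a_5 = 1: 485/99  (> 96, stop)

436/89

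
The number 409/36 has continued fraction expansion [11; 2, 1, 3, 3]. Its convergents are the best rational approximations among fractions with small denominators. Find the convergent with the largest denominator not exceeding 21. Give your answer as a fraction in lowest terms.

125/11

List convergents until the denominator exceeds the bound:
a_0 = 11: 11/1  (≤ bound)
a_1 = 2: 23/2  (≤ bound)
a_2 = 1: 34/3  (≤ bound)
a_3 = 3: 125/11  (≤ bound)
a_4 = 3: 409/36  (> 21, stop)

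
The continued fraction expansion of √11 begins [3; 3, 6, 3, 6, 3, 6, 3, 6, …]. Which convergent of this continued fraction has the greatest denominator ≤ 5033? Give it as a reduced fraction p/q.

a_0 = 3: 3/1  (≤ bound)
a_1 = 3: 10/3  (≤ bound)
a_2 = 6: 63/19  (≤ bound)
a_3 = 3: 199/60  (≤ bound)
a_4 = 6: 1257/379  (≤ bound)
a_5 = 3: 3970/1197  (≤ bound)
a_6 = 6: 25077/7561  (> 5033, stop)

3970/1197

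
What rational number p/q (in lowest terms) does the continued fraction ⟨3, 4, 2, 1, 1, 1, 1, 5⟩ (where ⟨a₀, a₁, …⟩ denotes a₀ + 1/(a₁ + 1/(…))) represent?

1033/320

Start with 5.
1 + 1/(5/1) = 1 + 1/5 = 6/5
1 + 1/(6/5) = 1 + 5/6 = 11/6
1 + 1/(11/6) = 1 + 6/11 = 17/11
1 + 1/(17/11) = 1 + 11/17 = 28/17
2 + 1/(28/17) = 2 + 17/28 = 73/28
4 + 1/(73/28) = 4 + 28/73 = 320/73
3 + 1/(320/73) = 3 + 73/320 = 1033/320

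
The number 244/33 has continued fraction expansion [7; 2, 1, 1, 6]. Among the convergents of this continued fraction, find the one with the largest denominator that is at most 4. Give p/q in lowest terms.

List convergents until the denominator exceeds the bound:
a_0 = 7: 7/1  (≤ bound)
a_1 = 2: 15/2  (≤ bound)
a_2 = 1: 22/3  (≤ bound)
a_3 = 1: 37/5  (> 4, stop)

22/3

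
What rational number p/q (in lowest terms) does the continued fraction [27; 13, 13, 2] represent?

Start with 2.
13 + 1/(2/1) = 13 + 1/2 = 27/2
13 + 1/(27/2) = 13 + 2/27 = 353/27
27 + 1/(353/27) = 27 + 27/353 = 9558/353

9558/353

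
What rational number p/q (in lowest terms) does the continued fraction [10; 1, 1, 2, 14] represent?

a_0 = 10: 10/1
a_1 = 1: 11/1
a_2 = 1: 21/2
a_3 = 2: 53/5
a_4 = 14: 763/72

763/72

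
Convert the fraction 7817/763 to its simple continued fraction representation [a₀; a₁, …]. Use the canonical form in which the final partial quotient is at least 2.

Run the Euclidean algorithm, recording each quotient:
⌊7817/763⌋ = 10, remainder 187
⌊763/187⌋ = 4, remainder 15
⌊187/15⌋ = 12, remainder 7
⌊15/7⌋ = 2, remainder 1
⌊7/1⌋ = 7, remainder 0

[10; 4, 12, 2, 7]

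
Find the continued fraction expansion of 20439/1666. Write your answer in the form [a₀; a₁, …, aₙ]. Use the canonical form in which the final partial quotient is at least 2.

Apply division with remainder until the remainder is 0:
⌊20439/1666⌋ = 12, remainder 447
⌊1666/447⌋ = 3, remainder 325
⌊447/325⌋ = 1, remainder 122
⌊325/122⌋ = 2, remainder 81
⌊122/81⌋ = 1, remainder 41
⌊81/41⌋ = 1, remainder 40
⌊41/40⌋ = 1, remainder 1
⌊40/1⌋ = 40, remainder 0

[12; 3, 1, 2, 1, 1, 1, 40]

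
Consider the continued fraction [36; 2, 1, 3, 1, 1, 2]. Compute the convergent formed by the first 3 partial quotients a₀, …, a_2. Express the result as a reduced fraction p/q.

a_0 = 36: 36/1
a_1 = 2: 73/2
a_2 = 1: 109/3

109/3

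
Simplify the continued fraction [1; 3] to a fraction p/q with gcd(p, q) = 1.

Use the convergent recurrence hₖ = aₖ·hₖ₋₁ + hₖ₋₂ (and likewise for the denominators kₖ):
a_0 = 1: 1/1
a_1 = 3: 4/3

4/3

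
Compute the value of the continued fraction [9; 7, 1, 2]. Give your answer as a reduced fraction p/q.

Start with 2.
1 + 1/(2/1) = 1 + 1/2 = 3/2
7 + 1/(3/2) = 7 + 2/3 = 23/3
9 + 1/(23/3) = 9 + 3/23 = 210/23

210/23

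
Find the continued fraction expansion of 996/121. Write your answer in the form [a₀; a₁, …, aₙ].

[8; 4, 3, 9]

Run the Euclidean algorithm, recording each quotient:
996 = 8·121 + 28, so a_0 = 8
121 = 4·28 + 9, so a_1 = 4
28 = 3·9 + 1, so a_2 = 3
9 = 9·1 + 0, so a_3 = 9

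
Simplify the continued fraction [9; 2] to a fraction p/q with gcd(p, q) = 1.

19/2

Use the convergent recurrence hₖ = aₖ·hₖ₋₁ + hₖ₋₂ (and likewise for the denominators kₖ):
a_0 = 9: 9/1
a_1 = 2: 19/2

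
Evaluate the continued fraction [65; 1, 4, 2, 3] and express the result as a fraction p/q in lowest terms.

2501/38

Collapse the nested fraction from the inside out:
Start with 3.
2 + 1/(3/1) = 2 + 1/3 = 7/3
4 + 1/(7/3) = 4 + 3/7 = 31/7
1 + 1/(31/7) = 1 + 7/31 = 38/31
65 + 1/(38/31) = 65 + 31/38 = 2501/38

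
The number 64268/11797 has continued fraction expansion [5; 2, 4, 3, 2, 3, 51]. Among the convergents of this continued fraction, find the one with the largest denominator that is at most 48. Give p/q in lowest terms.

158/29

List convergents until the denominator exceeds the bound:
a_0 = 5: 5/1  (≤ bound)
a_1 = 2: 11/2  (≤ bound)
a_2 = 4: 49/9  (≤ bound)
a_3 = 3: 158/29  (≤ bound)
a_4 = 2: 365/67  (> 48, stop)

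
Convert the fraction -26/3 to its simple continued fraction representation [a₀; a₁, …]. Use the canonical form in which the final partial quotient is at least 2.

[-9; 3]

Repeatedly divide and take the remainder:
-26 = -9·3 + 1, so a_0 = -9
3 = 3·1 + 0, so a_1 = 3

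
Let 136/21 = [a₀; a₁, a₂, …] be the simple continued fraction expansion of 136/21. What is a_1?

2

136 ÷ 21 → quotient 6, remainder 10
21 ÷ 10 → quotient 2, remainder 1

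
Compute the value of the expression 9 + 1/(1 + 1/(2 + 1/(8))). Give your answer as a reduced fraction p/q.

242/25

Start with 8.
2 + 1/(8/1) = 2 + 1/8 = 17/8
1 + 1/(17/8) = 1 + 8/17 = 25/17
9 + 1/(25/17) = 9 + 17/25 = 242/25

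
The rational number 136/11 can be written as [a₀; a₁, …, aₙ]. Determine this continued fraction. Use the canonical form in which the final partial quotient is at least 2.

[12; 2, 1, 3]

Apply division with remainder until the remainder is 0:
⌊136/11⌋ = 12, remainder 4
⌊11/4⌋ = 2, remainder 3
⌊4/3⌋ = 1, remainder 1
⌊3/1⌋ = 3, remainder 0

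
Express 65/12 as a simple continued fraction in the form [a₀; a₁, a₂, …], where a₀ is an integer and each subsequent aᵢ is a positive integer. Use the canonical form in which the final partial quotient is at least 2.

65 ÷ 12 → quotient 5, remainder 5
12 ÷ 5 → quotient 2, remainder 2
5 ÷ 2 → quotient 2, remainder 1
2 ÷ 1 → quotient 2, remainder 0

[5; 2, 2, 2]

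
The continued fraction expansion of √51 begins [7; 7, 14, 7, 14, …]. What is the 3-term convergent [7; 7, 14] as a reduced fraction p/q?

Compute successive convergents:
a_0 = 7: 7/1
a_1 = 7: 50/7
a_2 = 14: 707/99

707/99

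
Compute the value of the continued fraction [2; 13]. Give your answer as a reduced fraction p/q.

Start with 13.
2 + 1/(13/1) = 2 + 1/13 = 27/13

27/13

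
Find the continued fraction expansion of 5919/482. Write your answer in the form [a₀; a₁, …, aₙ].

Repeatedly divide and take the remainder:
5919 ÷ 482 → quotient 12, remainder 135
482 ÷ 135 → quotient 3, remainder 77
135 ÷ 77 → quotient 1, remainder 58
77 ÷ 58 → quotient 1, remainder 19
58 ÷ 19 → quotient 3, remainder 1
19 ÷ 1 → quotient 19, remainder 0

[12; 3, 1, 1, 3, 19]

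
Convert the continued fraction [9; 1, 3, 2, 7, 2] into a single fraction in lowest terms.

Start with 2.
7 + 1/(2/1) = 7 + 1/2 = 15/2
2 + 1/(15/2) = 2 + 2/15 = 32/15
3 + 1/(32/15) = 3 + 15/32 = 111/32
1 + 1/(111/32) = 1 + 32/111 = 143/111
9 + 1/(143/111) = 9 + 111/143 = 1398/143

1398/143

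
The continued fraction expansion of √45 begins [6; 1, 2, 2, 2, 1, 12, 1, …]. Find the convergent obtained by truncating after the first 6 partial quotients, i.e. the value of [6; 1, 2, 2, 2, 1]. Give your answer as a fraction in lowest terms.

Starting at the tail and folding back:
Start with 1.
2 + 1/(1/1) = 2 + 1/1 = 3/1
2 + 1/(3/1) = 2 + 1/3 = 7/3
2 + 1/(7/3) = 2 + 3/7 = 17/7
1 + 1/(17/7) = 1 + 7/17 = 24/17
6 + 1/(24/17) = 6 + 17/24 = 161/24

161/24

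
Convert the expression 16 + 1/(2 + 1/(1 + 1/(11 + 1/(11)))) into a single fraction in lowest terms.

a_0 = 16: 16/1
a_1 = 2: 33/2
a_2 = 1: 49/3
a_3 = 11: 572/35
a_4 = 11: 6341/388

6341/388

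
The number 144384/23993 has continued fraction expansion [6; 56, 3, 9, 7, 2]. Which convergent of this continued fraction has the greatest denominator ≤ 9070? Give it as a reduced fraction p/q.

a_0 = 6: 6/1  (≤ bound)
a_1 = 56: 337/56  (≤ bound)
a_2 = 3: 1017/169  (≤ bound)
a_3 = 9: 9490/1577  (≤ bound)
a_4 = 7: 67447/11208  (> 9070, stop)

9490/1577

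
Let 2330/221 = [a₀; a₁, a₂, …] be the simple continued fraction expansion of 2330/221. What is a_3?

2330 ÷ 221 → quotient 10, remainder 120
221 ÷ 120 → quotient 1, remainder 101
120 ÷ 101 → quotient 1, remainder 19
101 ÷ 19 → quotient 5, remainder 6

5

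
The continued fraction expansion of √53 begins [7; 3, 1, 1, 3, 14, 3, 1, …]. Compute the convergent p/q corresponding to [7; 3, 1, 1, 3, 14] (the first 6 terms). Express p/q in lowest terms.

2599/357

a_0 = 7: 7/1
a_1 = 3: 22/3
a_2 = 1: 29/4
a_3 = 1: 51/7
a_4 = 3: 182/25
a_5 = 14: 2599/357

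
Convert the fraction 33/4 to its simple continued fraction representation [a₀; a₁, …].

[8; 4]

Apply division with remainder until the remainder is 0:
⌊33/4⌋ = 8, remainder 1
⌊4/1⌋ = 4, remainder 0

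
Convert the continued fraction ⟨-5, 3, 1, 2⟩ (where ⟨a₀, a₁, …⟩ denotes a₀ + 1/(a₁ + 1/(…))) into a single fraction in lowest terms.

a_0 = -5: -5/1
a_1 = 3: -14/3
a_2 = 1: -19/4
a_3 = 2: -52/11

-52/11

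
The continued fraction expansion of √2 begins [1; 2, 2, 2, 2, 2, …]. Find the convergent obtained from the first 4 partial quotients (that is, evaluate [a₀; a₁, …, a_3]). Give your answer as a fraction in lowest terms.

17/12

Start with 2.
2 + 1/(2/1) = 2 + 1/2 = 5/2
2 + 1/(5/2) = 2 + 2/5 = 12/5
1 + 1/(12/5) = 1 + 5/12 = 17/12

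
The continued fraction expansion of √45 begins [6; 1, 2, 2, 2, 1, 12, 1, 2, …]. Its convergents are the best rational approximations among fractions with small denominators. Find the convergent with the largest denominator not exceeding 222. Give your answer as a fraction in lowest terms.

161/24

List convergents until the denominator exceeds the bound:
a_0 = 6: 6/1  (≤ bound)
a_1 = 1: 7/1  (≤ bound)
a_2 = 2: 20/3  (≤ bound)
a_3 = 2: 47/7  (≤ bound)
a_4 = 2: 114/17  (≤ bound)
a_5 = 1: 161/24  (≤ bound)
a_6 = 12: 2046/305  (> 222, stop)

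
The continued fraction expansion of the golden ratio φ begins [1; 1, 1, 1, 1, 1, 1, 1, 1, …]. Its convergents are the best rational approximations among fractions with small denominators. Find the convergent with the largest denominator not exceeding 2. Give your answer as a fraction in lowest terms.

a_0 = 1: 1/1  (≤ bound)
a_1 = 1: 2/1  (≤ bound)
a_2 = 1: 3/2  (≤ bound)
a_3 = 1: 5/3  (> 2, stop)

3/2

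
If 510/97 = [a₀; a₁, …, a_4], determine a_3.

7

510 ÷ 97 → quotient 5, remainder 25
97 ÷ 25 → quotient 3, remainder 22
25 ÷ 22 → quotient 1, remainder 3
22 ÷ 3 → quotient 7, remainder 1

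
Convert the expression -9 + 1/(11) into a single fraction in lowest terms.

-98/11

Use the convergent recurrence hₖ = aₖ·hₖ₋₁ + hₖ₋₂ (and likewise for the denominators kₖ):
a_0 = -9: -9/1
a_1 = 11: -98/11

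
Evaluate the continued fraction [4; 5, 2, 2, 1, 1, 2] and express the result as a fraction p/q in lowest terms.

703/168

a_0 = 4: 4/1
a_1 = 5: 21/5
a_2 = 2: 46/11
a_3 = 2: 113/27
a_4 = 1: 159/38
a_5 = 1: 272/65
a_6 = 2: 703/168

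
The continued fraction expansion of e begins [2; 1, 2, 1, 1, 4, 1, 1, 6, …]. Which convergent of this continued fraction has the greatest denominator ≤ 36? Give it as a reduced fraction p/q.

a_0 = 2: 2/1  (≤ bound)
a_1 = 1: 3/1  (≤ bound)
a_2 = 2: 8/3  (≤ bound)
a_3 = 1: 11/4  (≤ bound)
a_4 = 1: 19/7  (≤ bound)
a_5 = 4: 87/32  (≤ bound)
a_6 = 1: 106/39  (> 36, stop)

87/32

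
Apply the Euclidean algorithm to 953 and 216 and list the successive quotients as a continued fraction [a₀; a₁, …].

[4; 2, 2, 2, 1, 12]

Apply division with remainder until the remainder is 0:
953 ÷ 216 → quotient 4, remainder 89
216 ÷ 89 → quotient 2, remainder 38
89 ÷ 38 → quotient 2, remainder 13
38 ÷ 13 → quotient 2, remainder 12
13 ÷ 12 → quotient 1, remainder 1
12 ÷ 1 → quotient 12, remainder 0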